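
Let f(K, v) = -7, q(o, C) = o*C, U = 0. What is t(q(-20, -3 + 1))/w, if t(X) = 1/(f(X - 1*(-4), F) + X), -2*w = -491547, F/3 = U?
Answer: 2/16221051 ≈ 1.2330e-7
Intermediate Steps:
F = 0 (F = 3*0 = 0)
q(o, C) = C*o
w = 491547/2 (w = -½*(-491547) = 491547/2 ≈ 2.4577e+5)
t(X) = 1/(-7 + X)
t(q(-20, -3 + 1))/w = 1/((-7 + (-3 + 1)*(-20))*(491547/2)) = (2/491547)/(-7 - 2*(-20)) = (2/491547)/(-7 + 40) = (2/491547)/33 = (1/33)*(2/491547) = 2/16221051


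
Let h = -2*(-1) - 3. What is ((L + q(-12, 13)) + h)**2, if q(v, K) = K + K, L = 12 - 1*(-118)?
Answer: 24025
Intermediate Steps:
L = 130 (L = 12 + 118 = 130)
q(v, K) = 2*K
h = -1 (h = 2 - 3 = -1)
((L + q(-12, 13)) + h)**2 = ((130 + 2*13) - 1)**2 = ((130 + 26) - 1)**2 = (156 - 1)**2 = 155**2 = 24025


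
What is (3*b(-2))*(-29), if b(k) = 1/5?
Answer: -87/5 ≈ -17.400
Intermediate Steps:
b(k) = ⅕
(3*b(-2))*(-29) = (3*(⅕))*(-29) = (⅗)*(-29) = -87/5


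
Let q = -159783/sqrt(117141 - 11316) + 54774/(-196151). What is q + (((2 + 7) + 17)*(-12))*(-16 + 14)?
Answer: 122343450/196151 - 3133*sqrt(4233)/415 ≈ 132.55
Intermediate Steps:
q = -54774/196151 - 3133*sqrt(4233)/415 (q = -159783*sqrt(4233)/21165 + 54774*(-1/196151) = -159783*sqrt(4233)/21165 - 54774/196151 = -3133*sqrt(4233)/415 - 54774/196151 = -54774/196151 - 3133*sqrt(4233)/415 ≈ -491.45)
q + (((2 + 7) + 17)*(-12))*(-16 + 14) = (-54774/196151 - 3133*sqrt(4233)/415) + (((2 + 7) + 17)*(-12))*(-16 + 14) = (-54774/196151 - 3133*sqrt(4233)/415) + ((9 + 17)*(-12))*(-2) = (-54774/196151 - 3133*sqrt(4233)/415) + (26*(-12))*(-2) = (-54774/196151 - 3133*sqrt(4233)/415) - 312*(-2) = (-54774/196151 - 3133*sqrt(4233)/415) + 624 = 122343450/196151 - 3133*sqrt(4233)/415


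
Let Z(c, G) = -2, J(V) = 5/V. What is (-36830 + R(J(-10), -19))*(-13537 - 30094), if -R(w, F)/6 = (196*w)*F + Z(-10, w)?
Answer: 2093851690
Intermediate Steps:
R(w, F) = 12 - 1176*F*w (R(w, F) = -6*((196*w)*F - 2) = -6*(196*F*w - 2) = -6*(-2 + 196*F*w) = 12 - 1176*F*w)
(-36830 + R(J(-10), -19))*(-13537 - 30094) = (-36830 + (12 - 1176*(-19)*5/(-10)))*(-13537 - 30094) = (-36830 + (12 - 1176*(-19)*5*(-1/10)))*(-43631) = (-36830 + (12 - 1176*(-19)*(-1/2)))*(-43631) = (-36830 + (12 - 11172))*(-43631) = (-36830 - 11160)*(-43631) = -47990*(-43631) = 2093851690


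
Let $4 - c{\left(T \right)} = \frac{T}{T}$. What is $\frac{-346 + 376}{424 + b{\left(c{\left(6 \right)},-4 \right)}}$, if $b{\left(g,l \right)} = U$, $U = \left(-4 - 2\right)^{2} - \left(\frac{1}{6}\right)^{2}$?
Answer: $\frac{1080}{16559} \approx 0.065221$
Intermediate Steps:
$c{\left(T \right)} = 3$ ($c{\left(T \right)} = 4 - \frac{T}{T} = 4 - 1 = 3$)
$U = \frac{1295}{36}$ ($U = \left(-6\right)^{2} - \left(\frac{1}{6}\right)^{2} = 36 - \frac{1}{36} = \frac{1295}{36} \approx 35.972$)
$b{\left(g,l \right)} = \frac{1295}{36}$
$\frac{-346 + 376}{424 + b{\left(c{\left(6 \right)},-4 \right)}} = \frac{-346 + 376}{424 + \frac{1295}{36}} = \frac{30}{\frac{16559}{36}} = 30 \cdot \frac{36}{16559} = \frac{1080}{16559}$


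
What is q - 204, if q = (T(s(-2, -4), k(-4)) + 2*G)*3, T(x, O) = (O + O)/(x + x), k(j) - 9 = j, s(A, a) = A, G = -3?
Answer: -459/2 ≈ -229.50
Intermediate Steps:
k(j) = 9 + j
T(x, O) = O/x (T(x, O) = (2*O)/((2*x)) = (2*O)*(1/(2*x)) = O/x)
q = -51/2 (q = ((9 - 4)/(-2) + 2*(-3))*3 = (5*(-½) - 6)*3 = (-5/2 - 6)*3 = -17/2*3 = -51/2 ≈ -25.500)
q - 204 = -51/2 - 204 = -459/2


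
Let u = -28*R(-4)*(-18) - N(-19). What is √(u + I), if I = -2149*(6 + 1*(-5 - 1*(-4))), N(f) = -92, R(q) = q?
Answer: I*√12669 ≈ 112.56*I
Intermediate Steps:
u = -1924 (u = -28*(-4)*(-18) - 1*(-92) = 112*(-18) + 92 = -2016 + 92 = -1924)
I = -10745 (I = -2149*(6 + 1*(-5 + 4)) = -2149*(6 + 1*(-1)) = -2149*(6 - 1) = -2149*5 = -10745)
√(u + I) = √(-1924 - 10745) = √(-12669) = I*√12669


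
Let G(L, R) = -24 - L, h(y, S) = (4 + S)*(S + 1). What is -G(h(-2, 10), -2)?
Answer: 178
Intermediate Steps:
h(y, S) = (1 + S)*(4 + S) (h(y, S) = (4 + S)*(1 + S) = (1 + S)*(4 + S))
-G(h(-2, 10), -2) = -(-24 - (4 + 10² + 5*10)) = -(-24 - (4 + 100 + 50)) = -(-24 - 1*154) = -(-24 - 154) = -1*(-178) = 178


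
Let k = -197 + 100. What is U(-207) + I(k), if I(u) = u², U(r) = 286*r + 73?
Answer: -49720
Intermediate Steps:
U(r) = 73 + 286*r
k = -97
U(-207) + I(k) = (73 + 286*(-207)) + (-97)² = (73 - 59202) + 9409 = -59129 + 9409 = -49720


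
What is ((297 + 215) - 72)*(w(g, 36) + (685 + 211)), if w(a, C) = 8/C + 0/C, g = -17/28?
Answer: 3549040/9 ≈ 3.9434e+5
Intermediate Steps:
g = -17/28 (g = -17*1/28 = -17/28 ≈ -0.60714)
w(a, C) = 8/C (w(a, C) = 8/C + 0 = 8/C)
((297 + 215) - 72)*(w(g, 36) + (685 + 211)) = ((297 + 215) - 72)*(8/36 + (685 + 211)) = (512 - 72)*(8*(1/36) + 896) = 440*(2/9 + 896) = 440*(8066/9) = 3549040/9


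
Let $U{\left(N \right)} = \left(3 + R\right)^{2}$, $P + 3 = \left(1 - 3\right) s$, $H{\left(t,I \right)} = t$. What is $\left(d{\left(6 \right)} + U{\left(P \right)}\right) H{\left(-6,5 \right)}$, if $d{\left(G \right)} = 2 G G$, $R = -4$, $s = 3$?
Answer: $-438$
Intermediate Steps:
$P = -9$ ($P = -3 + \left(1 - 3\right) 3 = -3 - 6 = -9$)
$U{\left(N \right)} = 1$ ($U{\left(N \right)} = \left(3 - 4\right)^{2} = \left(-1\right)^{2} = 1$)
$d{\left(G \right)} = 2 G^{2}$
$\left(d{\left(6 \right)} + U{\left(P \right)}\right) H{\left(-6,5 \right)} = \left(2 \cdot 6^{2} + 1\right) \left(-6\right) = \left(2 \cdot 36 + 1\right) \left(-6\right) = \left(72 + 1\right) \left(-6\right) = 73 \left(-6\right) = -438$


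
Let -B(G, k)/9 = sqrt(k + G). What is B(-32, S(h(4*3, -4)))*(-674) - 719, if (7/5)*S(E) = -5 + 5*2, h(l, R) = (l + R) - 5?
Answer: -719 + 6066*I*sqrt(1393)/7 ≈ -719.0 + 32343.0*I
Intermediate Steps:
h(l, R) = -5 + R + l (h(l, R) = (R + l) - 5 = -5 + R + l)
S(E) = 25/7 (S(E) = 5*(-5 + 5*2)/7 = 5*(-5 + 10)/7 = (5/7)*5 = 25/7)
B(G, k) = -9*sqrt(G + k) (B(G, k) = -9*sqrt(k + G) = -9*sqrt(G + k))
B(-32, S(h(4*3, -4)))*(-674) - 719 = -9*sqrt(-32 + 25/7)*(-674) - 719 = -9*I*sqrt(1393)/7*(-674) - 719 = 6066*I*sqrt(1393)/7 - 719 = -719 + 6066*I*sqrt(1393)/7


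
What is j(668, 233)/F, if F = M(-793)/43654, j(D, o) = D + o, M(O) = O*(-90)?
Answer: 1512779/2745 ≈ 551.10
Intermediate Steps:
M(O) = -90*O
F = 2745/1679 (F = -90*(-793)/43654 = 71370*(1/43654) = 2745/1679 ≈ 1.6349)
j(668, 233)/F = (668 + 233)/(2745/1679) = 901*(1679/2745) = 1512779/2745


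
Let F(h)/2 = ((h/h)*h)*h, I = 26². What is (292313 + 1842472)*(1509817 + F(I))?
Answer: 5174225704665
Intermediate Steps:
I = 676
F(h) = 2*h² (F(h) = 2*(((h/h)*h)*h) = 2*((1*h)*h) = 2*(h*h) = 2*h²)
(292313 + 1842472)*(1509817 + F(I)) = (292313 + 1842472)*(1509817 + 2*676²) = 2134785*(1509817 + 2*456976) = 2134785*(1509817 + 913952) = 2134785*2423769 = 5174225704665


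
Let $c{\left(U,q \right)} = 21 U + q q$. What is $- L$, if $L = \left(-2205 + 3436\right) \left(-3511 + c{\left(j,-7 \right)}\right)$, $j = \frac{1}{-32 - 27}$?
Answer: $\frac{251467449}{59} \approx 4.2622 \cdot 10^{6}$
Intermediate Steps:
$j = - \frac{1}{59}$ ($j = \frac{1}{-59} = - \frac{1}{59} \approx -0.016949$)
$c{\left(U,q \right)} = q^{2} + 21 U$ ($c{\left(U,q \right)} = 21 U + q^{2} = q^{2} + 21 U$)
$L = - \frac{251467449}{59}$ ($L = \left(-2205 + 3436\right) \left(-3511 + \left(\left(-7\right)^{2} + 21 \left(- \frac{1}{59}\right)\right)\right) = 1231 \left(-3511 + \left(49 - \frac{21}{59}\right)\right) = 1231 \left(-3511 + \frac{2870}{59}\right) = 1231 \left(- \frac{204279}{59}\right) = - \frac{251467449}{59} \approx -4.2622 \cdot 10^{6}$)
$- L = \left(-1\right) \left(- \frac{251467449}{59}\right) = \frac{251467449}{59}$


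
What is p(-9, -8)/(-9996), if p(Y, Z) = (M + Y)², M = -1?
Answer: -25/2499 ≈ -0.010004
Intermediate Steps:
p(Y, Z) = (-1 + Y)²
p(-9, -8)/(-9996) = (-1 - 9)²/(-9996) = (-10)²*(-1/9996) = 100*(-1/9996) = -25/2499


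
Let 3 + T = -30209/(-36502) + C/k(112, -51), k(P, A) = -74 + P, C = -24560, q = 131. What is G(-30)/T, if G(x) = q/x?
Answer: 45426739/6746268045 ≈ 0.0067336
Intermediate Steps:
G(x) = 131/x
T = -449751203/693538 (T = -3 + (-30209/(-36502) - 24560/(-74 + 112)) = -3 + (-30209*(-1/36502) - 24560/38) = -3 + (30209/36502 - 24560*1/38) = -3 + (30209/36502 - 12280/19) = -3 - 447670589/693538 = -449751203/693538 ≈ -648.49)
G(-30)/T = (131/(-30))/(-449751203/693538) = (131*(-1/30))*(-693538/449751203) = -131/30*(-693538/449751203) = 45426739/6746268045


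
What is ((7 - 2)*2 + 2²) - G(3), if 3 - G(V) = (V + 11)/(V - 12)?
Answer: 85/9 ≈ 9.4444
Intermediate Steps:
G(V) = 3 - (11 + V)/(-12 + V) (G(V) = 3 - (V + 11)/(V - 12) = 3 - (11 + V)/(-12 + V))
((7 - 2)*2 + 2²) - G(3) = ((7 - 2)*2 + 2²) - (-47 + 2*3)/(-12 + 3) = (5*2 + 4) - (-47 + 6)/(-9) = (10 + 4) - (-1)*(-41)/9 = 14 - 1*41/9 = 14 - 41/9 = 85/9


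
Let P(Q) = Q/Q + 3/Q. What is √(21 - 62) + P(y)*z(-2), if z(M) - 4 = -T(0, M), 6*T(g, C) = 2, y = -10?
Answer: 77/30 + I*√41 ≈ 2.5667 + 6.4031*I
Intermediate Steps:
T(g, C) = ⅓ (T(g, C) = (⅙)*2 = ⅓)
P(Q) = 1 + 3/Q
z(M) = 11/3 (z(M) = 4 - 1*⅓ = 4 - ⅓ = 11/3)
√(21 - 62) + P(y)*z(-2) = √(21 - 62) + ((3 - 10)/(-10))*(11/3) = √(-41) - ⅒*(-7)*(11/3) = I*√41 + (7/10)*(11/3) = I*√41 + 77/30 = 77/30 + I*√41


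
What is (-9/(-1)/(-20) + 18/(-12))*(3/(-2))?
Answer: 117/40 ≈ 2.9250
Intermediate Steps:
(-9/(-1)/(-20) + 18/(-12))*(3/(-2)) = (-9*(-1)*(-1/20) + 18*(-1/12))*(3*(-1/2)) = (9*(-1/20) - 3/2)*(-3/2) = (-9/20 - 3/2)*(-3/2) = -39/20*(-3/2) = 117/40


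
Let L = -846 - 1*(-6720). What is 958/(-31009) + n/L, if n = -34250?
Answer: -48531161/8279403 ≈ -5.8617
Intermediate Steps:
L = 5874 (L = -846 + 6720 = 5874)
958/(-31009) + n/L = 958/(-31009) - 34250/5874 = 958*(-1/31009) - 34250*1/5874 = -958/31009 - 17125/2937 = -48531161/8279403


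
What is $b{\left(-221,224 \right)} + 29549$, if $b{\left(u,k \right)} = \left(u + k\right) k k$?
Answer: $180077$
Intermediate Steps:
$b{\left(u,k \right)} = k^{2} \left(k + u\right)$ ($b{\left(u,k \right)} = \left(k + u\right) k k = k \left(k + u\right) k = k^{2} \left(k + u\right)$)
$b{\left(-221,224 \right)} + 29549 = 224^{2} \left(224 - 221\right) + 29549 = 50176 \cdot 3 + 29549 = 150528 + 29549 = 180077$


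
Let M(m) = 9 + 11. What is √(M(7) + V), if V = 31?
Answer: √51 ≈ 7.1414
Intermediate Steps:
M(m) = 20
√(M(7) + V) = √(20 + 31) = √51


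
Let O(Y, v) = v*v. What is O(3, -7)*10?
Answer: 490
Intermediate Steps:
O(Y, v) = v²
O(3, -7)*10 = (-7)²*10 = 49*10 = 490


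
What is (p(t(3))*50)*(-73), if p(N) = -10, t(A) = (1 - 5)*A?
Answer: 36500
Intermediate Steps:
t(A) = -4*A
(p(t(3))*50)*(-73) = -10*50*(-73) = -500*(-73) = 36500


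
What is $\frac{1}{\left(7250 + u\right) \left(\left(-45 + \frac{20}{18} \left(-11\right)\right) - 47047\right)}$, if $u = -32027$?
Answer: $\frac{1}{1167101314} \approx 8.5682 \cdot 10^{-10}$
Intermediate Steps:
$\frac{1}{\left(7250 + u\right) \left(\left(-45 + \frac{20}{18} \left(-11\right)\right) - 47047\right)} = \frac{1}{\left(7250 - 32027\right) \left(\left(-45 + \frac{20}{18} \left(-11\right)\right) - 47047\right)} = \frac{1}{\left(-24777\right) \left(\left(-45 + 20 \cdot \frac{1}{18} \left(-11\right)\right) - 47047\right)} = \frac{1}{\left(-24777\right) \left(\left(-45 + \frac{10}{9} \left(-11\right)\right) - 47047\right)} = \frac{1}{\left(-24777\right) \left(\left(-45 - \frac{110}{9}\right) - 47047\right)} = \frac{1}{\left(-24777\right) \left(- \frac{515}{9} - 47047\right)} = \frac{1}{\left(-24777\right) \left(- \frac{423938}{9}\right)} = \frac{1}{1167101314}$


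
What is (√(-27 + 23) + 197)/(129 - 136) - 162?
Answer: -1331/7 - 2*I/7 ≈ -190.14 - 0.28571*I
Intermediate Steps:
(√(-27 + 23) + 197)/(129 - 136) - 162 = (√(-4) + 197)/(-7) - 162 = (2*I + 197)*(-⅐) - 162 = (197 + 2*I)*(-⅐) - 162 = (-197/7 - 2*I/7) - 162 = -1331/7 - 2*I/7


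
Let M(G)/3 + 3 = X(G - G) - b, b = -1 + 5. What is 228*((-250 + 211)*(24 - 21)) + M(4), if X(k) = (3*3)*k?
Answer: -26697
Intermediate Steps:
X(k) = 9*k
b = 4
M(G) = -21 (M(G) = -9 + 3*(9*(G - G) - 1*4) = -9 + 3*(9*0 - 4) = -9 + 3*(0 - 4) = -9 + 3*(-4) = -9 - 12 = -21)
228*((-250 + 211)*(24 - 21)) + M(4) = 228*((-250 + 211)*(24 - 21)) - 21 = 228*(-39*3) - 21 = 228*(-117) - 21 = -26676 - 21 = -26697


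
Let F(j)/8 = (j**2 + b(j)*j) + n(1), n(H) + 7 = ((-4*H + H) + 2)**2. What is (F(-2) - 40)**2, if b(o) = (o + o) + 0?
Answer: 64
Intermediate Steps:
b(o) = 2*o (b(o) = 2*o + 0 = 2*o)
n(H) = -7 + (2 - 3*H)**2 (n(H) = -7 + ((-4*H + H) + 2)**2 = -7 + (-3*H + 2)**2 = -7 + (2 - 3*H)**2)
F(j) = -48 + 24*j**2 (F(j) = 8*((j**2 + (2*j)*j) + (-7 + (-2 + 3*1)**2)) = 8*((j**2 + 2*j**2) + (-7 + (-2 + 3)**2)) = 8*(3*j**2 + (-7 + 1**2)) = 8*(3*j**2 + (-7 + 1)) = 8*(3*j**2 - 6) = 8*(-6 + 3*j**2) = -48 + 24*j**2)
(F(-2) - 40)**2 = ((-48 + 24*(-2)**2) - 40)**2 = ((-48 + 24*4) - 40)**2 = ((-48 + 96) - 40)**2 = (48 - 40)**2 = 8**2 = 64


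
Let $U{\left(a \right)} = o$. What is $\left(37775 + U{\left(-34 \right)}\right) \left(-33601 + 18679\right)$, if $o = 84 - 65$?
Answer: $-563962068$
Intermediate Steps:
$o = 19$
$U{\left(a \right)} = 19$
$\left(37775 + U{\left(-34 \right)}\right) \left(-33601 + 18679\right) = \left(37775 + 19\right) \left(-33601 + 18679\right) = 37794 \left(-14922\right) = -563962068$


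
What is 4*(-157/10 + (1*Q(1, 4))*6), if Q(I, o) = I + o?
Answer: 286/5 ≈ 57.200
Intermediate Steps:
4*(-157/10 + (1*Q(1, 4))*6) = 4*(-157/10 + (1*(1 + 4))*6) = 4*(-157*⅒ + (1*5)*6) = 4*(-157/10 + 5*6) = 4*(-157/10 + 30) = 4*(143/10) = 286/5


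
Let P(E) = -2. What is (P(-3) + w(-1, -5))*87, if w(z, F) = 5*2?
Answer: 696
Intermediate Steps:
w(z, F) = 10
(P(-3) + w(-1, -5))*87 = (-2 + 10)*87 = 8*87 = 696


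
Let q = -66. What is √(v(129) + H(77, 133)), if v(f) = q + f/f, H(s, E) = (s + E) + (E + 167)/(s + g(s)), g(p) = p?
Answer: √871255/77 ≈ 12.122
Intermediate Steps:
H(s, E) = E + s + (167 + E)/(2*s) (H(s, E) = (s + E) + (E + 167)/(s + s) = (E + s) + (167 + E)/((2*s)) = (E + s) + (167 + E)*(1/(2*s)) = (E + s) + (167 + E)/(2*s) = E + s + (167 + E)/(2*s))
v(f) = -65 (v(f) = -66 + f/f = -66 + 1 = -65)
√(v(129) + H(77, 133)) = √(-65 + (133 + 77 + (167/2)/77 + (½)*133/77)) = √(-65 + (133 + 77 + (167/2)*(1/77) + (½)*133*(1/77))) = √(-65 + (133 + 77 + 167/154 + 19/22)) = √(-65 + 16320/77) = √(11315/77) = √871255/77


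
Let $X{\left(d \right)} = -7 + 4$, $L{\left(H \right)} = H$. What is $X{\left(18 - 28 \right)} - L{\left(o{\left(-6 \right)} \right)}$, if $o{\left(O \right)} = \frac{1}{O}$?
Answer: $- \frac{17}{6} \approx -2.8333$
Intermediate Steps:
$X{\left(d \right)} = -3$
$X{\left(18 - 28 \right)} - L{\left(o{\left(-6 \right)} \right)} = -3 - \frac{1}{-6} = -3 - - \frac{1}{6} = -3 + \frac{1}{6} = - \frac{17}{6}$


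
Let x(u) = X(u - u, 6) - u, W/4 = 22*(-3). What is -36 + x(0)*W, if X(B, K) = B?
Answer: -36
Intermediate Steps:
W = -264 (W = 4*(22*(-3)) = 4*(-66) = -264)
x(u) = -u (x(u) = (u - u) - u = 0 - u = -u)
-36 + x(0)*W = -36 - 1*0*(-264) = -36 + 0*(-264) = -36 + 0 = -36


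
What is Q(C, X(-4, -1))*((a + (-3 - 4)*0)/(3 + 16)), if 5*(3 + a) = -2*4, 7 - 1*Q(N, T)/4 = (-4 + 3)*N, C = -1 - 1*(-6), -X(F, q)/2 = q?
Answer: -1104/95 ≈ -11.621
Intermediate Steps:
X(F, q) = -2*q
C = 5 (C = -1 + 6 = 5)
Q(N, T) = 28 + 4*N (Q(N, T) = 28 - 4*(-4 + 3)*N = 28 - (-4)*N = 28 + 4*N)
a = -23/5 (a = -3 + (-2*4)/5 = -3 + (⅕)*(-8) = -3 - 8/5 = -23/5 ≈ -4.6000)
Q(C, X(-4, -1))*((a + (-3 - 4)*0)/(3 + 16)) = (28 + 4*5)*((-23/5 + (-3 - 4)*0)/(3 + 16)) = (28 + 20)*((-23/5 - 7*0)/19) = 48*((-23/5 + 0)*(1/19)) = 48*(-23/5*1/19) = 48*(-23/95) = -1104/95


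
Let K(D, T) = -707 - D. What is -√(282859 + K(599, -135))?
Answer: -√281553 ≈ -530.62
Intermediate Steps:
-√(282859 + K(599, -135)) = -√(282859 + (-707 - 1*599)) = -√(282859 + (-707 - 599)) = -√(282859 - 1306) = -√281553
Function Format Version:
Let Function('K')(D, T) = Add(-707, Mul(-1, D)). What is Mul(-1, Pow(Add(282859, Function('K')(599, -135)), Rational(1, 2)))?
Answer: Mul(-1, Pow(281553, Rational(1, 2))) ≈ -530.62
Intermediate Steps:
Mul(-1, Pow(Add(282859, Function('K')(599, -135)), Rational(1, 2))) = Mul(-1, Pow(Add(282859, Add(-707, Mul(-1, 599))), Rational(1, 2))) = Mul(-1, Pow(Add(282859, Add(-707, -599)), Rational(1, 2))) = Mul(-1, Pow(Add(282859, -1306), Rational(1, 2))) = Mul(-1, Pow(281553, Rational(1, 2)))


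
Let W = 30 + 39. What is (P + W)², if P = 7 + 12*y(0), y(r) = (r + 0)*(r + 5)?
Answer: 5776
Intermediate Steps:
y(r) = r*(5 + r)
P = 7 (P = 7 + 12*(0*(5 + 0)) = 7 + 12*(0*5) = 7 + 12*0 = 7 + 0 = 7)
W = 69
(P + W)² = (7 + 69)² = 76² = 5776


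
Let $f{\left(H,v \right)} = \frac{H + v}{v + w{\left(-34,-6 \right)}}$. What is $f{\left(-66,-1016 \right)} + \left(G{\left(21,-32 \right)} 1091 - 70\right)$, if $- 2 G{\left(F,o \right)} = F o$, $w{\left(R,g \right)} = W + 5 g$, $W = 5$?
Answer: $\frac{381533828}{1041} \approx 3.6651 \cdot 10^{5}$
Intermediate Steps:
$w{\left(R,g \right)} = 5 + 5 g$
$G{\left(F,o \right)} = - \frac{F o}{2}$
$f{\left(H,v \right)} = \frac{H + v}{-25 + v}$ ($f{\left(H,v \right)} = \frac{H + v}{v + \left(5 + 5 \left(-6\right)\right)} = \frac{H + v}{v + \left(5 - 30\right)} = \frac{H + v}{v - 25} = \frac{H + v}{-25 + v}$)
$f{\left(-66,-1016 \right)} + \left(G{\left(21,-32 \right)} 1091 - 70\right) = \frac{-66 - 1016}{-25 - 1016} - \left(70 - \left(- \frac{1}{2}\right) 21 \left(-32\right) 1091\right) = \frac{1}{-1041} \left(-1082\right) + \left(336 \cdot 1091 - 70\right) = \left(- \frac{1}{1041}\right) \left(-1082\right) + \left(366576 - 70\right) = \frac{1082}{1041} + 366506 = \frac{381533828}{1041}$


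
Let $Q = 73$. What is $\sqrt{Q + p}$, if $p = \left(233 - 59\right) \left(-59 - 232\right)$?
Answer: $i \sqrt{50561} \approx 224.86 i$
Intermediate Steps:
$p = -50634$ ($p = 174 \left(-291\right) = -50634$)
$\sqrt{Q + p} = \sqrt{73 - 50634} = \sqrt{-50561} = i \sqrt{50561}$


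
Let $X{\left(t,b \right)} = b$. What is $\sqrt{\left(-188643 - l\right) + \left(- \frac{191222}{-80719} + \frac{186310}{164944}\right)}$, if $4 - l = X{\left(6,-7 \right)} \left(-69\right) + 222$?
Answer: $\frac{i \sqrt{12320651202396764181586}}{256040668} \approx 433.52 i$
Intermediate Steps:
$l = -701$ ($l = 4 - \left(\left(-7\right) \left(-69\right) + 222\right) = 4 - \left(483 + 222\right) = 4 - 705 = -701$)
$\sqrt{\left(-188643 - l\right) + \left(- \frac{191222}{-80719} + \frac{186310}{164944}\right)} = \sqrt{\left(-188643 - -701\right) + \left(- \frac{191222}{-80719} + \frac{186310}{164944}\right)} = \sqrt{\left(-188643 + 701\right) + \left(\left(-191222\right) \left(- \frac{1}{80719}\right) + 186310 \cdot \frac{1}{164944}\right)} = \sqrt{-187942 + \left(\frac{191222}{80719} + \frac{93155}{82472}\right)} = \sqrt{-187942 + \frac{23289839229}{6657057368}} = \sqrt{- \frac{1251117386017427}{6657057368}} = \frac{i \sqrt{12320651202396764181586}}{256040668}$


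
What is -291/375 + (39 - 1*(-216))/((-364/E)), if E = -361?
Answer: 11471567/45500 ≈ 252.12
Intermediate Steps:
-291/375 + (39 - 1*(-216))/((-364/E)) = -291/375 + (39 - 1*(-216))/((-364/(-361))) = -291*1/375 + (39 + 216)/((-364*(-1/361))) = -97/125 + 255/(364/361) = -97/125 + 255*(361/364) = -97/125 + 92055/364 = 11471567/45500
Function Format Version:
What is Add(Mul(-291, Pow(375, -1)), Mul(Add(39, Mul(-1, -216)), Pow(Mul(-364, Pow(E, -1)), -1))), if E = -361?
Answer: Rational(11471567, 45500) ≈ 252.12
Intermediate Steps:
Add(Mul(-291, Pow(375, -1)), Mul(Add(39, Mul(-1, -216)), Pow(Mul(-364, Pow(E, -1)), -1))) = Add(Mul(-291, Pow(375, -1)), Mul(Add(39, Mul(-1, -216)), Pow(Mul(-364, Pow(-361, -1)), -1))) = Add(Mul(-291, Rational(1, 375)), Mul(Add(39, 216), Pow(Mul(-364, Rational(-1, 361)), -1))) = Add(Rational(-97, 125), Mul(255, Pow(Rational(364, 361), -1))) = Add(Rational(-97, 125), Mul(255, Rational(361, 364))) = Add(Rational(-97, 125), Rational(92055, 364)) = Rational(11471567, 45500)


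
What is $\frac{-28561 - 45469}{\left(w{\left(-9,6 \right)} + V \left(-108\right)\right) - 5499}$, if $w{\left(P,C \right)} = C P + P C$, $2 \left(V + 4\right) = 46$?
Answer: $\frac{74030}{7659} \approx 9.6658$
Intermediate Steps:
$V = 19$ ($V = -4 + \frac{1}{2} \cdot 46 = -4 + 23 = 19$)
$w{\left(P,C \right)} = 2 C P$ ($w{\left(P,C \right)} = C P + C P = 2 C P$)
$\frac{-28561 - 45469}{\left(w{\left(-9,6 \right)} + V \left(-108\right)\right) - 5499} = \frac{-28561 - 45469}{\left(2 \cdot 6 \left(-9\right) + 19 \left(-108\right)\right) - 5499} = - \frac{74030}{\left(-108 - 2052\right) - 5499} = - \frac{74030}{-2160 - 5499} = - \frac{74030}{-7659} = \left(-74030\right) \left(- \frac{1}{7659}\right) = \frac{74030}{7659}$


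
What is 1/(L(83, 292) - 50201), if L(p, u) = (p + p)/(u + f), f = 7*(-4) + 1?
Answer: -265/13303099 ≈ -1.9920e-5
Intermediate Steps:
f = -27 (f = -28 + 1 = -27)
L(p, u) = 2*p/(-27 + u) (L(p, u) = (p + p)/(u - 27) = (2*p)/(-27 + u) = 2*p/(-27 + u))
1/(L(83, 292) - 50201) = 1/(2*83/(-27 + 292) - 50201) = 1/(2*83/265 - 50201) = 1/(2*83*(1/265) - 50201) = 1/(166/265 - 50201) = 1/(-13303099/265) = -265/13303099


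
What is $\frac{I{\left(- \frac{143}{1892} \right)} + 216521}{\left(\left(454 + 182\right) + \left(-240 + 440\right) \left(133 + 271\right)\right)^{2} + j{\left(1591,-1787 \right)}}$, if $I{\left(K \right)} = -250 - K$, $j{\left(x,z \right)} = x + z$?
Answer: $\frac{1487945}{45626934672} \approx 3.2611 \cdot 10^{-5}$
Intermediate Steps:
$\frac{I{\left(- \frac{143}{1892} \right)} + 216521}{\left(\left(454 + 182\right) + \left(-240 + 440\right) \left(133 + 271\right)\right)^{2} + j{\left(1591,-1787 \right)}} = \frac{\left(-250 - - \frac{143}{1892}\right) + 216521}{\left(\left(454 + 182\right) + \left(-240 + 440\right) \left(133 + 271\right)\right)^{2} + \left(1591 - 1787\right)} = \frac{\left(-250 - \left(-143\right) \frac{1}{1892}\right) + 216521}{\left(636 + 200 \cdot 404\right)^{2} - 196} = \frac{\left(-250 - - \frac{13}{172}\right) + 216521}{\left(636 + 80800\right)^{2} - 196} = \frac{\left(-250 + \frac{13}{172}\right) + 216521}{81436^{2} - 196} = \frac{- \frac{42987}{172} + 216521}{6631822096 - 196} = \frac{37198625}{172 \cdot 6631821900} = \frac{37198625}{172} \cdot \frac{1}{6631821900} = \frac{1487945}{45626934672}$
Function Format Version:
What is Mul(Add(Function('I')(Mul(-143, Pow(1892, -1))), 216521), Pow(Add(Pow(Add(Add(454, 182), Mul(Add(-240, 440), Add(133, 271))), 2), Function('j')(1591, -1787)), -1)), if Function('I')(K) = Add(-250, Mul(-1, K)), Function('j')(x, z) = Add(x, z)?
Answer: Rational(1487945, 45626934672) ≈ 3.2611e-5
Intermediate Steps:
Mul(Add(Function('I')(Mul(-143, Pow(1892, -1))), 216521), Pow(Add(Pow(Add(Add(454, 182), Mul(Add(-240, 440), Add(133, 271))), 2), Function('j')(1591, -1787)), -1)) = Mul(Add(Add(-250, Mul(-1, Mul(-143, Pow(1892, -1)))), 216521), Pow(Add(Pow(Add(Add(454, 182), Mul(Add(-240, 440), Add(133, 271))), 2), Add(1591, -1787)), -1)) = Mul(Add(Add(-250, Mul(-1, Mul(-143, Rational(1, 1892)))), 216521), Pow(Add(Pow(Add(636, Mul(200, 404)), 2), -196), -1)) = Mul(Add(Add(-250, Mul(-1, Rational(-13, 172))), 216521), Pow(Add(Pow(Add(636, 80800), 2), -196), -1)) = Mul(Add(Add(-250, Rational(13, 172)), 216521), Pow(Add(Pow(81436, 2), -196), -1)) = Mul(Add(Rational(-42987, 172), 216521), Pow(Add(6631822096, -196), -1)) = Mul(Rational(37198625, 172), Pow(6631821900, -1)) = Mul(Rational(37198625, 172), Rational(1, 6631821900)) = Rational(1487945, 45626934672)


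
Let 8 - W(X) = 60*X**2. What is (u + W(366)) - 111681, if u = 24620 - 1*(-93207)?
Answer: -8031206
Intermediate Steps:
u = 117827 (u = 24620 + 93207 = 117827)
W(X) = 8 - 60*X**2
(u + W(366)) - 111681 = (117827 + (8 - 60*366**2)) - 111681 = (117827 + (8 - 60*133956)) - 111681 = (117827 + (8 - 8037360)) - 111681 = (117827 - 8037352) - 111681 = -7919525 - 111681 = -8031206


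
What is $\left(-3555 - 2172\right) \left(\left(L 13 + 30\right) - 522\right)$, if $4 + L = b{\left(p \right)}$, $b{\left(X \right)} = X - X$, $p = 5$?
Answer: $3115488$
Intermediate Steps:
$b{\left(X \right)} = 0$
$L = -4$ ($L = -4 + 0 = -4$)
$\left(-3555 - 2172\right) \left(\left(L 13 + 30\right) - 522\right) = \left(-3555 - 2172\right) \left(\left(\left(-4\right) 13 + 30\right) - 522\right) = - 5727 \left(\left(-52 + 30\right) - 522\right) = - 5727 \left(-22 - 522\right) = \left(-5727\right) \left(-544\right) = 3115488$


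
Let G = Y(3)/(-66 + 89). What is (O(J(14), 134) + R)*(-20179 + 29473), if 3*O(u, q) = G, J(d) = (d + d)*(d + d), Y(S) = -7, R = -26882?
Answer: -5746371770/23 ≈ -2.4984e+8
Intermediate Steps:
J(d) = 4*d² (J(d) = (2*d)*(2*d) = 4*d²)
G = -7/23 (G = -7/(-66 + 89) = -7/23 ≈ -0.30435)
O(u, q) = -7/69 (O(u, q) = (⅓)*(-7/23) = -7/69)
(O(J(14), 134) + R)*(-20179 + 29473) = (-7/69 - 26882)*(-20179 + 29473) = -1854865/69*9294 = -5746371770/23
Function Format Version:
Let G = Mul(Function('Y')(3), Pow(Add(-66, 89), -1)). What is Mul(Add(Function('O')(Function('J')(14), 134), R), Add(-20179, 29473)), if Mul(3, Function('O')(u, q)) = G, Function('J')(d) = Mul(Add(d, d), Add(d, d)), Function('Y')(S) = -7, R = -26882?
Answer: Rational(-5746371770, 23) ≈ -2.4984e+8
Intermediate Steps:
Function('J')(d) = Mul(4, Pow(d, 2)) (Function('J')(d) = Mul(Mul(2, d), Mul(2, d)) = Mul(4, Pow(d, 2)))
G = Rational(-7, 23) (G = Mul(-7, Pow(Add(-66, 89), -1)) = Mul(-7, Pow(23, -1)) = Mul(-7, Rational(1, 23)) = Rational(-7, 23) ≈ -0.30435)
Function('O')(u, q) = Rational(-7, 69) (Function('O')(u, q) = Mul(Rational(1, 3), Rational(-7, 23)) = Rational(-7, 69))
Mul(Add(Function('O')(Function('J')(14), 134), R), Add(-20179, 29473)) = Mul(Add(Rational(-7, 69), -26882), Add(-20179, 29473)) = Mul(Rational(-1854865, 69), 9294) = Rational(-5746371770, 23)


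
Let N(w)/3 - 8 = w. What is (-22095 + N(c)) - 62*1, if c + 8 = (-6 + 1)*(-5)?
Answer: -22082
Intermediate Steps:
c = 17 (c = -8 + (-6 + 1)*(-5) = -8 - 5*(-5) = -8 + 25 = 17)
N(w) = 24 + 3*w
(-22095 + N(c)) - 62*1 = (-22095 + (24 + 3*17)) - 62*1 = (-22095 + (24 + 51)) - 62 = (-22095 + 75) - 62 = -22020 - 62 = -22082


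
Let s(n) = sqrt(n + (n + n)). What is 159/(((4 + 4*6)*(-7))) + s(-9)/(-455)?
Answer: -159/196 - 3*I*sqrt(3)/455 ≈ -0.81122 - 0.01142*I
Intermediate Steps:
s(n) = sqrt(3)*sqrt(n) (s(n) = sqrt(n + 2*n) = sqrt(3*n) = sqrt(3)*sqrt(n))
159/(((4 + 4*6)*(-7))) + s(-9)/(-455) = 159/(((4 + 4*6)*(-7))) + (sqrt(3)*sqrt(-9))/(-455) = 159/(((4 + 24)*(-7))) + (sqrt(3)*(3*I))*(-1/455) = 159/((28*(-7))) + (3*I*sqrt(3))*(-1/455) = 159/(-196) - 3*I*sqrt(3)/455 = 159*(-1/196) - 3*I*sqrt(3)/455 = -159/196 - 3*I*sqrt(3)/455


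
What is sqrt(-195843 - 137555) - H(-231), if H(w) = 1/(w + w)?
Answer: 1/462 + I*sqrt(333398) ≈ 0.0021645 + 577.41*I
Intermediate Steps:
H(w) = 1/(2*w)
sqrt(-195843 - 137555) - H(-231) = sqrt(-195843 - 137555) - 1/(2*(-231)) = sqrt(-333398) - (-1)/(2*231) = I*sqrt(333398) - 1*(-1/462) = I*sqrt(333398) + 1/462 = 1/462 + I*sqrt(333398)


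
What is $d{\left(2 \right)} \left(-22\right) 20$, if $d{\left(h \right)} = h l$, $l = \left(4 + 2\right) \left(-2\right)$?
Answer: $10560$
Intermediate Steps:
$l = -12$ ($l = 6 \left(-2\right) = -12$)
$d{\left(h \right)} = - 12 h$ ($d{\left(h \right)} = h \left(-12\right) = - 12 h$)
$d{\left(2 \right)} \left(-22\right) 20 = \left(-12\right) 2 \left(-22\right) 20 = \left(-24\right) \left(-22\right) 20 = 528 \cdot 20 = 10560$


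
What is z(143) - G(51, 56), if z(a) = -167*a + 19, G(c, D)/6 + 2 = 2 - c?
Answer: -23556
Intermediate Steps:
G(c, D) = -6*c (G(c, D) = -12 + 6*(2 - c) = -12 + (12 - 6*c) = -6*c)
z(a) = 19 - 167*a
z(143) - G(51, 56) = (19 - 167*143) - (-6)*51 = (19 - 23881) - 1*(-306) = -23862 + 306 = -23556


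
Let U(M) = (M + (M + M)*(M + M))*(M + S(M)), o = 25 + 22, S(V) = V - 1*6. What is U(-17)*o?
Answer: -2141320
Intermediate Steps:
S(V) = -6 + V (S(V) = V - 6 = -6 + V)
o = 47
U(M) = (-6 + 2*M)*(M + 4*M²) (U(M) = (M + (M + M)*(M + M))*(M + (-6 + M)) = (M + (2*M)*(2*M))*(-6 + 2*M) = (M + 4*M²)*(-6 + 2*M) = (-6 + 2*M)*(M + 4*M²))
U(-17)*o = (2*(-17)*(-3 - 11*(-17) + 4*(-17)²))*47 = (2*(-17)*(-3 + 187 + 4*289))*47 = (2*(-17)*(-3 + 187 + 1156))*47 = (2*(-17)*1340)*47 = -45560*47 = -2141320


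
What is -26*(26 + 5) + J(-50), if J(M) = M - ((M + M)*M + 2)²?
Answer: -25020860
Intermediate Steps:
J(M) = M - (2 + 2*M²)² (J(M) = M - ((2*M)*M + 2)² = M - (2*M² + 2)² = M - (2 + 2*M²)²)
-26*(26 + 5) + J(-50) = -26*(26 + 5) + (-50 - 4*(1 + (-50)²)²) = -26*31 + (-50 - 4*(1 + 2500)²) = -806 + (-50 - 4*2501²) = -806 + (-50 - 4*6255001) = -806 + (-50 - 25020004) = -806 - 25020054 = -25020860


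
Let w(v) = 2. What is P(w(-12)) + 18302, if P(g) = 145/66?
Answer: 1208077/66 ≈ 18304.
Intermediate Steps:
P(g) = 145/66 (P(g) = 145*(1/66) = 145/66)
P(w(-12)) + 18302 = 145/66 + 18302 = 1208077/66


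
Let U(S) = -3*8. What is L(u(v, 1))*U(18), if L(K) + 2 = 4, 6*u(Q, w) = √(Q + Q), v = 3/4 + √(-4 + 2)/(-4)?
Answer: -48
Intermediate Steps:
v = ¾ - I*√2/4 (v = 3*(¼) + √(-2)*(-¼) = ¾ + (I*√2)*(-¼) = ¾ - I*√2/4 ≈ 0.75 - 0.35355*I)
u(Q, w) = √2*√Q/6 (u(Q, w) = √(Q + Q)/6 = √(2*Q)/6 = (√2*√Q)/6 = √2*√Q/6)
U(S) = -24
L(K) = 2 (L(K) = -2 + 4 = 2)
L(u(v, 1))*U(18) = 2*(-24) = -48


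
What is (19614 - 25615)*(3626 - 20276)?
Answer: 99916650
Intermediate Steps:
(19614 - 25615)*(3626 - 20276) = -6001*(-16650) = 99916650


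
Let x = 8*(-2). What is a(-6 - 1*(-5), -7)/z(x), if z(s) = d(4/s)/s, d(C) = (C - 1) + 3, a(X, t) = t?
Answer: 64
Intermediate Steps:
d(C) = 2 + C (d(C) = (-1 + C) + 3 = 2 + C)
x = -16
z(s) = (2 + 4/s)/s
a(-6 - 1*(-5), -7)/z(x) = -7*128/(2 - 16) = -7/(2*(1/256)*(-14)) = -7/(-7/64) = -7*(-64/7) = 64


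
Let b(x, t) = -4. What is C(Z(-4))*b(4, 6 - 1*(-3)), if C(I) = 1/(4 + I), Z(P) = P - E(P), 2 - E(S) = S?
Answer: ⅔ ≈ 0.66667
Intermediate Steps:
E(S) = 2 - S
Z(P) = -2 + 2*P (Z(P) = P - (2 - P) = P + (-2 + P) = -2 + 2*P)
C(Z(-4))*b(4, 6 - 1*(-3)) = -4/(4 + (-2 + 2*(-4))) = -4/(4 + (-2 - 8)) = -4/(4 - 10) = -4/(-6) = -⅙*(-4) = ⅔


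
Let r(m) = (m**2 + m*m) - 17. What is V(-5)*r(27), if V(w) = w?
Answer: -7205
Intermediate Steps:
r(m) = -17 + 2*m**2 (r(m) = (m**2 + m**2) - 17 = 2*m**2 - 17 = -17 + 2*m**2)
V(-5)*r(27) = -5*(-17 + 2*27**2) = -5*(-17 + 2*729) = -5*(-17 + 1458) = -5*1441 = -7205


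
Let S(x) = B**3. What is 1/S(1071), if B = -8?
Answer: -1/512 ≈ -0.0019531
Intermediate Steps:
S(x) = -512 (S(x) = (-8)**3 = -512)
1/S(1071) = 1/(-512) = -1/512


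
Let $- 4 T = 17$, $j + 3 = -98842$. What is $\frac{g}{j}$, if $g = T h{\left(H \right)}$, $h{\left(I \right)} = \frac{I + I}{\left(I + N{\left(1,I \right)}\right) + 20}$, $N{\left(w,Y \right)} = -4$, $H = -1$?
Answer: $- \frac{17}{2965350} \approx -5.7329 \cdot 10^{-6}$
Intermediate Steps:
$j = -98845$ ($j = -3 - 98842 = -98845$)
$T = - \frac{17}{4}$ ($T = \left(- \frac{1}{4}\right) 17 = - \frac{17}{4} \approx -4.25$)
$h{\left(I \right)} = \frac{2 I}{16 + I}$ ($h{\left(I \right)} = \frac{I + I}{\left(I - 4\right) + 20} = \frac{2 I}{\left(-4 + I\right) + 20} = \frac{2 I}{16 + I}$)
$g = \frac{17}{30}$ ($g = - \frac{17 \cdot 2 \left(-1\right) \frac{1}{16 - 1}}{4} = - \frac{17 \cdot 2 \left(-1\right) \frac{1}{15}}{4} = \left(- \frac{17}{4}\right) \left(- \frac{2}{15}\right) = \frac{17}{30} \approx 0.56667$)
$\frac{g}{j} = \frac{17}{30 \left(-98845\right)} = \frac{17}{30} \left(- \frac{1}{98845}\right) = - \frac{17}{2965350}$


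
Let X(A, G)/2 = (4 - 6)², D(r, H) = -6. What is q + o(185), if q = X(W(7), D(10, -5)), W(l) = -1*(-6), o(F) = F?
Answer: 193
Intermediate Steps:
W(l) = 6
X(A, G) = 8 (X(A, G) = 2*(4 - 6)² = 2*(-2)² = 2*4 = 8)
q = 8
q + o(185) = 8 + 185 = 193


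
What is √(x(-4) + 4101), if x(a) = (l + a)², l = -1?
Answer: √4126 ≈ 64.234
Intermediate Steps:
x(a) = (-1 + a)²
√(x(-4) + 4101) = √((-1 - 4)² + 4101) = √((-5)² + 4101) = √(25 + 4101) = √4126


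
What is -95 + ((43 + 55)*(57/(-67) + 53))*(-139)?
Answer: -47601633/67 ≈ -7.1047e+5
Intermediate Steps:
-95 + ((43 + 55)*(57/(-67) + 53))*(-139) = -95 + (98*(57*(-1/67) + 53))*(-139) = -95 + (98*(-57/67 + 53))*(-139) = -95 + (98*(3494/67))*(-139) = -95 + (342412/67)*(-139) = -95 - 47595268/67 = -47601633/67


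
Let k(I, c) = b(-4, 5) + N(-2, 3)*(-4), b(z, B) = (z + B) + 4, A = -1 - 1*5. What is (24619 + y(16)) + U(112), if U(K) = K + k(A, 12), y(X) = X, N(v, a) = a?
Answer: 24740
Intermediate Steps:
A = -6 (A = -1 - 5 = -6)
b(z, B) = 4 + B + z (b(z, B) = (B + z) + 4 = 4 + B + z)
k(I, c) = -7 (k(I, c) = (4 + 5 - 4) + 3*(-4) = 5 - 12 = -7)
U(K) = -7 + K (U(K) = K - 7 = -7 + K)
(24619 + y(16)) + U(112) = (24619 + 16) + (-7 + 112) = 24635 + 105 = 24740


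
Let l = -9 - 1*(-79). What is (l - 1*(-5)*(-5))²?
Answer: 2025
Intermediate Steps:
l = 70 (l = -9 + 79 = 70)
(l - 1*(-5)*(-5))² = (70 - 1*(-5)*(-5))² = (70 + 5*(-5))² = (70 - 25)² = 45² = 2025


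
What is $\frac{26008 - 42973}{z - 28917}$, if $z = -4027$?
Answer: $\frac{585}{1136} \approx 0.51497$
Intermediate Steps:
$\frac{26008 - 42973}{z - 28917} = \frac{26008 - 42973}{-4027 - 28917} = - \frac{16965}{-32944} = \left(-16965\right) \left(- \frac{1}{32944}\right) = \frac{585}{1136}$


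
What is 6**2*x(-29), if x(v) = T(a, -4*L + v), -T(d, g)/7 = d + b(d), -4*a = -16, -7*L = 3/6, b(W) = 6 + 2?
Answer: -3024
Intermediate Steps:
b(W) = 8
L = -1/14 (L = -3/(7*6) = -1/7*1/2 = -1/14 ≈ -0.071429)
a = 4 (a = -1/4*(-16) = 4)
T(d, g) = -56 - 7*d (T(d, g) = -7*(d + 8) = -7*(8 + d) = -56 - 7*d)
x(v) = -84 (x(v) = -56 - 7*4 = -56 - 28 = -84)
6**2*x(-29) = 6**2*(-84) = 36*(-84) = -3024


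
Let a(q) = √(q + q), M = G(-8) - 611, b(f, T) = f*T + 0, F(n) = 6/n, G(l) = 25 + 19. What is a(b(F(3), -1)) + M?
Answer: -567 + 2*I ≈ -567.0 + 2.0*I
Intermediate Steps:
G(l) = 44
b(f, T) = T*f (b(f, T) = T*f + 0 = T*f)
M = -567 (M = 44 - 611 = -567)
a(q) = √2*√q (a(q) = √(2*q) = √2*√q)
a(b(F(3), -1)) + M = √2*√(-6/3) - 567 = √2*√(-1*2) - 567 = √2*√(-2) - 567 = √2*(I*√2) - 567 = 2*I - 567 = -567 + 2*I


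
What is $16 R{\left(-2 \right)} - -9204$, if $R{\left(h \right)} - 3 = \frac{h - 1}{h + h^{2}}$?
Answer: $9228$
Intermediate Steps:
$R{\left(h \right)} = 3 + \frac{-1 + h}{h + h^{2}}$ ($R{\left(h \right)} = 3 + \frac{h - 1}{h + h^{2}} = 3 + \frac{-1 + h}{h + h^{2}}$)
$16 R{\left(-2 \right)} - -9204 = 16 \frac{-1 + 3 \left(-2\right)^{2} + 4 \left(-2\right)}{\left(-2\right) \left(1 - 2\right)} - -9204 = 16 \left(- \frac{-1 + 3 \cdot 4 - 8}{2 \left(-1\right)}\right) + 9204 = 16 \left(\left(- \frac{1}{2}\right) \left(-1\right) \left(-1 + 12 - 8\right)\right) + 9204 = 16 \left(\left(- \frac{1}{2}\right) \left(-1\right) 3\right) + 9204 = 16 \cdot \frac{3}{2} + 9204 = 24 + 9204 = 9228$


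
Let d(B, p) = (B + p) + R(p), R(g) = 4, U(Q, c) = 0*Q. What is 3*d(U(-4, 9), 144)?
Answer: 444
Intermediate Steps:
U(Q, c) = 0
d(B, p) = 4 + B + p (d(B, p) = (B + p) + 4 = 4 + B + p)
3*d(U(-4, 9), 144) = 3*(4 + 0 + 144) = 3*148 = 444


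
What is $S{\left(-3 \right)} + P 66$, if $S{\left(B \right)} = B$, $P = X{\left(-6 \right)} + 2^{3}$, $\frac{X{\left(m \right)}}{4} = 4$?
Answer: $1581$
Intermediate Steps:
$X{\left(m \right)} = 16$ ($X{\left(m \right)} = 4 \cdot 4 = 16$)
$P = 24$ ($P = 16 + 2^{3} = 16 + 8 = 24$)
$S{\left(-3 \right)} + P 66 = -3 + 24 \cdot 66 = -3 + 1584 = 1581$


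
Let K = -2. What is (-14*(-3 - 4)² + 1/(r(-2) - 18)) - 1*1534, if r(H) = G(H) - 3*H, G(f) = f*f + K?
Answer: -22201/10 ≈ -2220.1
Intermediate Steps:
G(f) = -2 + f² (G(f) = f*f - 2 = f² - 2 = -2 + f²)
r(H) = -2 + H² - 3*H (r(H) = (-2 + H²) - 3*H = -2 + H² - 3*H)
(-14*(-3 - 4)² + 1/(r(-2) - 18)) - 1*1534 = (-14*(-3 - 4)² + 1/((-2 + (-2)² - 3*(-2)) - 18)) - 1*1534 = (-14*(-7)² + 1/((-2 + 4 + 6) - 18)) - 1534 = (-14*49 + 1/(8 - 18)) - 1534 = (-686 + 1/(-10)) - 1534 = (-686 - ⅒) - 1534 = -6861/10 - 1534 = -22201/10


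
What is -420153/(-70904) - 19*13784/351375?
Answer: 129061786391/24913893000 ≈ 5.1803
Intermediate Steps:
-420153/(-70904) - 19*13784/351375 = -420153*(-1/70904) - 261896*1/351375 = 420153/70904 - 261896/351375 = 129061786391/24913893000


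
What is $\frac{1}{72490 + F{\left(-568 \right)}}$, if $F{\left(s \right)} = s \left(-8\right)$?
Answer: $\frac{1}{77034} \approx 1.2981 \cdot 10^{-5}$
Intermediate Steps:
$F{\left(s \right)} = - 8 s$
$\frac{1}{72490 + F{\left(-568 \right)}} = \frac{1}{72490 - -4544} = \frac{1}{72490 + 4544} = \frac{1}{77034}$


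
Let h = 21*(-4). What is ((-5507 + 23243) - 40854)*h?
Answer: 1941912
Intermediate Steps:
h = -84
((-5507 + 23243) - 40854)*h = ((-5507 + 23243) - 40854)*(-84) = (17736 - 40854)*(-84) = -23118*(-84) = 1941912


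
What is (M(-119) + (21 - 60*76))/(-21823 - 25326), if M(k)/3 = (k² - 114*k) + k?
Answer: -78285/47149 ≈ -1.6604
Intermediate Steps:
M(k) = -339*k + 3*k² (M(k) = 3*((k² - 114*k) + k) = 3*(k² - 113*k) = -339*k + 3*k²)
(M(-119) + (21 - 60*76))/(-21823 - 25326) = (3*(-119)*(-113 - 119) + (21 - 60*76))/(-21823 - 25326) = (3*(-119)*(-232) + (21 - 4560))/(-47149) = (82824 - 4539)*(-1/47149) = 78285*(-1/47149) = -78285/47149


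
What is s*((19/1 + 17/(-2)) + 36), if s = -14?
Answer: -651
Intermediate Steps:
s*((19/1 + 17/(-2)) + 36) = -14*((19/1 + 17/(-2)) + 36) = -14*((19*1 + 17*(-½)) + 36) = -14*((19 - 17/2) + 36) = -14*(21/2 + 36) = -14*93/2 = -651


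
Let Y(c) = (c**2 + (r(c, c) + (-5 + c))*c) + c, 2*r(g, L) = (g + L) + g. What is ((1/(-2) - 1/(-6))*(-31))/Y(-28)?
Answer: 31/8568 ≈ 0.0036181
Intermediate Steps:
r(g, L) = g + L/2 (r(g, L) = ((g + L) + g)/2 = ((L + g) + g)/2 = (L + 2*g)/2 = g + L/2)
Y(c) = c + c**2 + c*(-5 + 5*c/2) (Y(c) = (c**2 + ((c + c/2) + (-5 + c))*c) + c = (c**2 + (3*c/2 + (-5 + c))*c) + c = (c**2 + (-5 + 5*c/2)*c) + c = (c**2 + c*(-5 + 5*c/2)) + c = c + c**2 + c*(-5 + 5*c/2))
((1/(-2) - 1/(-6))*(-31))/Y(-28) = ((1/(-2) - 1/(-6))*(-31))/(((1/2)*(-28)*(-8 + 7*(-28)))) = ((1*(-1/2) - 1*(-1/6))*(-31))/(((1/2)*(-28)*(-8 - 196))) = ((-1/2 + 1/6)*(-31))/(((1/2)*(-28)*(-204))) = -1/3*(-31)/2856 = (31/3)*(1/2856) = 31/8568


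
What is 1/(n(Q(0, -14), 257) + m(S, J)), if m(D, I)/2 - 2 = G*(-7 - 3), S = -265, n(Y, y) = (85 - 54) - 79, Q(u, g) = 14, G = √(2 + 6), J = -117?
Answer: 11/316 - 5*√2/158 ≈ -0.0099435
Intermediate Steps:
G = 2*√2 (G = √8 = 2*√2 ≈ 2.8284)
n(Y, y) = -48 (n(Y, y) = 31 - 79 = -48)
m(D, I) = 4 - 40*√2 (m(D, I) = 4 + 2*((2*√2)*(-7 - 3)) = 4 + 2*((2*√2)*(-10)) = 4 + 2*(-20*√2) = 4 - 40*√2)
1/(n(Q(0, -14), 257) + m(S, J)) = 1/(-48 + (4 - 40*√2)) = 1/(-44 - 40*√2)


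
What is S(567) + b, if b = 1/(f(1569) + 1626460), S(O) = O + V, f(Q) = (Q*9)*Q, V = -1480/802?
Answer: 5389713342144/9536705909 ≈ 565.15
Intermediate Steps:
V = -740/401 (V = -1480*1/802 = -740/401 ≈ -1.8454)
f(Q) = 9*Q² (f(Q) = (9*Q)*Q = 9*Q²)
S(O) = -740/401 + O (S(O) = O - 740/401 = -740/401 + O)
b = 1/23782309 (b = 1/(9*1569² + 1626460) = 1/(9*2461761 + 1626460) = 1/(22155849 + 1626460) = 1/23782309 ≈ 4.2048e-8)
S(567) + b = (-740/401 + 567) + 1/23782309 = 226627/401 + 1/23782309 = 5389713342144/9536705909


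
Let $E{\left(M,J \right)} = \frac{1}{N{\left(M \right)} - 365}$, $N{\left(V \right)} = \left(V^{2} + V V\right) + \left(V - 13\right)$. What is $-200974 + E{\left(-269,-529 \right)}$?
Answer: $- \frac{28955329049}{144075} \approx -2.0097 \cdot 10^{5}$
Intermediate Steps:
$N{\left(V \right)} = -13 + V + 2 V^{2}$ ($N{\left(V \right)} = \left(V^{2} + V^{2}\right) + \left(-13 + V\right) = 2 V^{2} + \left(-13 + V\right) = -13 + V + 2 V^{2}$)
$E{\left(M,J \right)} = \frac{1}{-378 + M + 2 M^{2}}$ ($E{\left(M,J \right)} = \frac{1}{\left(-13 + M + 2 M^{2}\right) - 365} = \frac{1}{-378 + M + 2 M^{2}}$)
$-200974 + E{\left(-269,-529 \right)} = -200974 + \frac{1}{-378 - 269 + 2 \left(-269\right)^{2}} = -200974 + \frac{1}{-378 - 269 + 2 \cdot 72361} = -200974 + \frac{1}{-378 - 269 + 144722} = -200974 + \frac{1}{144075} = - \frac{28955329049}{144075}$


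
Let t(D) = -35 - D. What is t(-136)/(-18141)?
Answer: -101/18141 ≈ -0.0055675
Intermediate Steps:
t(-136)/(-18141) = (-35 - 1*(-136))/(-18141) = (-35 + 136)*(-1/18141) = 101*(-1/18141) = -101/18141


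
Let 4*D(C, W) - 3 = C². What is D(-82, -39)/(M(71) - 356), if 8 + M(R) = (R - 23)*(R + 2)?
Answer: 6727/12560 ≈ 0.53559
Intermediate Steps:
D(C, W) = ¾ + C²/4
M(R) = -8 + (-23 + R)*(2 + R) (M(R) = -8 + (R - 23)*(R + 2) = -8 + (-23 + R)*(2 + R))
D(-82, -39)/(M(71) - 356) = (¾ + (¼)*(-82)²)/((-54 + 71² - 21*71) - 356) = (¾ + (¼)*6724)/((-54 + 5041 - 1491) - 356) = (¾ + 1681)/(3496 - 356) = (6727/4)/3140 = (6727/4)*(1/3140) = 6727/12560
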